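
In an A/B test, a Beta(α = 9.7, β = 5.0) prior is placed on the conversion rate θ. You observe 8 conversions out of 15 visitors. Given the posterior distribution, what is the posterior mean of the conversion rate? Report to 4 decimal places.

The Beta prior is conjugate to a Binomial/Bernoulli likelihood; the update adds successes to α and failures to β.
Posterior: Beta(α+k, β+n−k) = Beta(9.7+8, 5.0+7) = Beta(17.7, 12.0).
Posterior mean = α/(α+β) = 17.7/29.7 = 0.5960.

0.5960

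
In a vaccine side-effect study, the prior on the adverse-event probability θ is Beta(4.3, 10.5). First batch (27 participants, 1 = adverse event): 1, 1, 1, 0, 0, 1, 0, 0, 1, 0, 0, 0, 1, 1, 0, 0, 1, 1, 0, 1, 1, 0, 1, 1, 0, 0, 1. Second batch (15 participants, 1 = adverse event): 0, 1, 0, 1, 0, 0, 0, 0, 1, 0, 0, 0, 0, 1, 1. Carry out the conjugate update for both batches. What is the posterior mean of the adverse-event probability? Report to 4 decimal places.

The Beta prior is conjugate to a Binomial/Bernoulli likelihood; the update adds successes to α and failures to β.
After batch 1: Beta(4.3+14, 10.5+13) = Beta(18.3, 23.5).
After batch 2: Beta(18.3+5, 23.5+10) = Beta(23.3, 33.5).
Posterior mean = α/(α+β) = 23.3/56.8 = 0.4102.

0.4102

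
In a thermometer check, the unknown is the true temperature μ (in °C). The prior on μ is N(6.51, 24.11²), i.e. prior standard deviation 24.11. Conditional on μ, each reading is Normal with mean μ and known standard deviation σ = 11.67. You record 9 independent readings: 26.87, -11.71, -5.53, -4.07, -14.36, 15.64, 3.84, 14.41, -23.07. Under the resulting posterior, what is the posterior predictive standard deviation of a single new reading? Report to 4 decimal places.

12.2856

For Normal data with known variance σ², a Normal(μ₀, σ₀²) prior on μ is conjugate. Posterior precision = 1/σ₀² + n/σ²; posterior mean is the precision-weighted average of μ₀ and x̄.
σ₀² = 24.11² = 581.2921, σ² = 11.67² = 136.1889; σ² + n·σ₀² = 136.1889 + 9·581.2921 = 5367.8178.
Posterior precision = 1/σ₀² + n/σ² = 1/581.2921 + 9/136.1889 = (σ² + n·σ₀²)/(σ₀²σ²) = 5367.8178/(581.2921·136.1889); posterior variance σₙ² = σ₀²σ²/(σ² + n·σ₀²) = 581.2921·136.1889/5367.8178 = 14.748178.
Predictive variance for one new observation = σₙ² + σ² = 581.2921·136.1889/5367.8178 + 136.1889 = σ²·(σ₀² + 5367.8178)/5367.8178 = 136.1889·5949.1099/5367.8178 = 150.937078; SD = √(136.1889·5949.1099/5367.8178) = 12.2856.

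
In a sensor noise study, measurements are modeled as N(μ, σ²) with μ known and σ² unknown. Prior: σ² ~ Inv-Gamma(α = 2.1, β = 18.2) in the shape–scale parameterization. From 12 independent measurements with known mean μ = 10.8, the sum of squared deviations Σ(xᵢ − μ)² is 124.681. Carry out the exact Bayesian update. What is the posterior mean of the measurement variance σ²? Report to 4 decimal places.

11.3437

With known mean μ and an Inverse-Gamma(α, β) prior on σ², the Normal likelihood is conjugate: posterior is Inv-Gamma(α + n/2, β + Σ(xᵢ−μ)²/2).
Posterior: Inv-Gamma(2.1 + 12/2, 18.2 + 124.681/2) = Inv-Gamma(8.10, 80.5405).
E[σ²|data] = β/(α−1) = 80.5405/7.10 = 11.3437.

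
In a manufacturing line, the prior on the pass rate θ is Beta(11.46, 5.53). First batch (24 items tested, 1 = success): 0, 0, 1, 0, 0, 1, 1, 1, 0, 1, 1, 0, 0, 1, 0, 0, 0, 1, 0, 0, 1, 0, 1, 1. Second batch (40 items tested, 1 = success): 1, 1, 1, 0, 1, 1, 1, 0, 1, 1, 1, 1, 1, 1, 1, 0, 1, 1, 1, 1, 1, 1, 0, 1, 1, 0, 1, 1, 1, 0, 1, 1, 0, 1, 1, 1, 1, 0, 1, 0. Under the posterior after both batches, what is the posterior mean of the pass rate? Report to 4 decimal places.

The Beta prior is conjugate to a Binomial/Bernoulli likelihood; the update adds successes to α and failures to β.
After batch 1: Beta(11.46+11, 5.53+13) = Beta(22.46, 18.53).
After batch 2: Beta(22.46+31, 18.53+9) = Beta(53.46, 27.53).
Posterior mean = α/(α+β) = 53.46/80.99 = 0.6601.

0.6601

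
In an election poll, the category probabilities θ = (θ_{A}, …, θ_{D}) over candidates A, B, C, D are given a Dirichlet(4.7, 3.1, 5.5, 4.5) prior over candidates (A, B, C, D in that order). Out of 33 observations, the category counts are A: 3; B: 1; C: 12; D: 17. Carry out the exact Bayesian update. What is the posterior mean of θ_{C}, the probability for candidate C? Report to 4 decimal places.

0.3445

The Dirichlet prior is conjugate to the Multinomial likelihood: each posterior αⱼ = prior αⱼ + observed count nⱼ.
Posterior concentration: (7.7, 4.1, 17.5, 21.5), total = 50.8.
E[θ_{C}|data] = α_{C}/Σα = 17.5/50.8 = 0.3445.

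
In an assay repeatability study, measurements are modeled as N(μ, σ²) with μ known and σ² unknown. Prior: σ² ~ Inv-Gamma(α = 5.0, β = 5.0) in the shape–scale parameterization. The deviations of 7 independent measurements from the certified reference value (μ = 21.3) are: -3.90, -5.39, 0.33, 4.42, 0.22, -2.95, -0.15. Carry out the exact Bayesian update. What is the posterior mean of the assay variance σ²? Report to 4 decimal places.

With known mean μ and an Inverse-Gamma(α, β) prior on σ², the Normal likelihood is conjugate: posterior is Inv-Gamma(α + n/2, β + Σ(xᵢ−μ)²/2).
Σ(xᵢ−μ)² = (-3.90)² + (-5.39)² + (0.33)² + (4.42)² + (0.22)² + (-2.95)² + (-0.15)² = 72.6808.
Posterior: Inv-Gamma(5.0 + 7/2, 5.0 + 72.6808/2) = Inv-Gamma(8.50, 41.34040).
E[σ²|data] = β/(α−1) = 41.34040/7.50 = 5.5121.

5.5121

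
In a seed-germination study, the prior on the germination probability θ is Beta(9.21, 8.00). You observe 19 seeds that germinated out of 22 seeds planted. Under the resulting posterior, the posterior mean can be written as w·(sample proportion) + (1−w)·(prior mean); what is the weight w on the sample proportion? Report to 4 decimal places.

The Beta prior is conjugate to a Binomial/Bernoulli likelihood; the update adds successes to α and failures to β.
Posterior mean = (α₀+k)/(α₀+β₀+n) = [n/(α₀+β₀+n)]·(k/n) + [(α₀+β₀)/(α₀+β₀+n)]·α₀/(α₀+β₀), so only n and the prior enter the weight.
The weight on the data is w = n/(α₀+β₀+n) = 22/(9.21+8.00+22) = 22/39.21 = 0.5611.

0.5611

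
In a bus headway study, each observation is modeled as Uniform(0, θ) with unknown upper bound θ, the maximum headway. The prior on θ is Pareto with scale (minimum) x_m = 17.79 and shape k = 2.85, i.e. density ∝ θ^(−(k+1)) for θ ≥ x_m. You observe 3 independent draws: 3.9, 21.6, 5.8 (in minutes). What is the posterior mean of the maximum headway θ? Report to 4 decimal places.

A Pareto(scale x_m, shape k) prior on the upper bound θ of Uniform(0, θ) is conjugate: posterior is Pareto(max(x_m, max xᵢ), k + n).
Sample maximum = 21.6; prior scale x_m = 17.79 → posterior scale = max = 21.60.
Posterior shape = 2.85 + 3 = 5.85.
E[θ|data] = k·x_m/(k−1) = 5.85·21.60/4.85 = 26.0536.

26.0536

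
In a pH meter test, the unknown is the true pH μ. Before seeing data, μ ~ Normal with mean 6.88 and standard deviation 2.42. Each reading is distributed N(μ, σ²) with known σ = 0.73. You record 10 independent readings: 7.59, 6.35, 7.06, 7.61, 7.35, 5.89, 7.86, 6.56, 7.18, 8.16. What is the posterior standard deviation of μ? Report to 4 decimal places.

For Normal data with known variance σ², a Normal(μ₀, σ₀²) prior on μ is conjugate. Posterior precision = 1/σ₀² + n/σ²; posterior mean is the precision-weighted average of μ₀ and x̄.
σ₀² = 2.42² = 5.8564, σ² = 0.73² = 0.5329; σ² + n·σ₀² = 0.5329 + 10·5.8564 = 59.0969.
Posterior precision = 1/σ₀² + n/σ² = 1/5.8564 + 10/0.5329 = (σ² + n·σ₀²)/(σ₀²σ²) = 59.0969/(5.8564·0.5329); posterior variance σₙ² = σ₀²σ²/(σ² + n·σ₀²) = 5.8564·0.5329/59.0969 = 0.052809.
Posterior SD = √σₙ² = √(5.8564·0.5329/59.0969) = 0.2298.

0.2298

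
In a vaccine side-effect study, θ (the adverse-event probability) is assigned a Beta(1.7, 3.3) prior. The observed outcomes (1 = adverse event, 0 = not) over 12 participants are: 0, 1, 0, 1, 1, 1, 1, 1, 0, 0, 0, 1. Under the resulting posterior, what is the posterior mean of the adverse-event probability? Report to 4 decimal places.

The Beta prior is conjugate to a Binomial/Bernoulli likelihood; the update adds successes to α and failures to β.
Posterior: Beta(α+k, β+n−k) = Beta(1.7+7, 3.3+5) = Beta(8.7, 8.3).
Posterior mean = α/(α+β) = 8.7/17.0 = 0.5118.

0.5118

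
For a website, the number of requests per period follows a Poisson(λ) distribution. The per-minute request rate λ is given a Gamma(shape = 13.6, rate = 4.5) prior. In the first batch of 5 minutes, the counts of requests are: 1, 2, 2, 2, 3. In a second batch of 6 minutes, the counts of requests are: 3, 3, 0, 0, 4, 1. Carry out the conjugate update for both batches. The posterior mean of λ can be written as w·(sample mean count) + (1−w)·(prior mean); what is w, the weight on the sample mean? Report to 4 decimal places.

0.7097

With a Gamma(shape α, rate β) prior, the Poisson likelihood is conjugate: the posterior is Gamma(α + ΣXᵢ, β + n).
Total number of minutes: n = 5 + 6 = 11.
Posterior mean = (α₀+S)/(β₀+n) = [n/(β₀+n)]·(S/n) + [β₀/(β₀+n)]·(α₀/β₀), so only n and β₀ enter the weight.
Weight on data w = n/(β₀+n) = 11/(4.5+11) = 11/15.5 = 0.7097.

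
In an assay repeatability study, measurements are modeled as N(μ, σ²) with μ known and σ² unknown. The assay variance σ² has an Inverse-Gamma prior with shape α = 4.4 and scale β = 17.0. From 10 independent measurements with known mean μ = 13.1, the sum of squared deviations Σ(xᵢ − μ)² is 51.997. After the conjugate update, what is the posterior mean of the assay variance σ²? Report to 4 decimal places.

5.1189

With known mean μ and an Inverse-Gamma(α, β) prior on σ², the Normal likelihood is conjugate: posterior is Inv-Gamma(α + n/2, β + Σ(xᵢ−μ)²/2).
Posterior: Inv-Gamma(4.4 + 10/2, 17.0 + 51.997/2) = Inv-Gamma(9.40, 42.9985).
E[σ²|data] = β/(α−1) = 42.9985/8.40 = 5.1189.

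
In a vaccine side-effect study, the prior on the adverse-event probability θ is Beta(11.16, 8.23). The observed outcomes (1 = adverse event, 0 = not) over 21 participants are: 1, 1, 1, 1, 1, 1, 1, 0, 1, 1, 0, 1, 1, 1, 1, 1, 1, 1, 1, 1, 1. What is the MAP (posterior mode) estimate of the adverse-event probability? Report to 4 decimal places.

The Beta prior is conjugate to a Binomial/Bernoulli likelihood; the update adds successes to α and failures to β.
Posterior: Beta(α+k, β+n−k) = Beta(11.16+19, 8.23+2) = Beta(30.16, 10.23).
Mode of Beta(a,b) for a,b>1 is (a−1)/(a+b−2) = 29.16/38.39 = 0.7596.

0.7596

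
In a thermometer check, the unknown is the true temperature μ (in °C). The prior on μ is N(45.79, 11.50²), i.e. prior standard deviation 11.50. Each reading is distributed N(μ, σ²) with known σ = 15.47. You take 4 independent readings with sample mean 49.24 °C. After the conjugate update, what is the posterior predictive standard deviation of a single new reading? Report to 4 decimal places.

For Normal data with known variance σ², a Normal(μ₀, σ₀²) prior on μ is conjugate. Posterior precision = 1/σ₀² + n/σ²; posterior mean is the precision-weighted average of μ₀ and x̄.
σ₀² = 11.50² = 132.25, σ² = 15.47² = 239.3209; σ² + n·σ₀² = 239.3209 + 4·132.25 = 768.3209.
Posterior precision = 1/σ₀² + n/σ² = 1/132.25 + 4/239.3209 = (σ² + n·σ₀²)/(σ₀²σ²) = 768.3209/(132.25·239.3209); posterior variance σₙ² = σ₀²σ²/(σ² + n·σ₀²) = 132.25·239.3209/768.3209 = 41.193971.
Predictive variance for one new observation = σₙ² + σ² = 132.25·239.3209/768.3209 + 239.3209 = σ²·(σ₀² + 768.3209)/768.3209 = 239.3209·900.5709/768.3209 = 280.514871; SD = √(239.3209·900.5709/768.3209) = 16.7486.

16.7486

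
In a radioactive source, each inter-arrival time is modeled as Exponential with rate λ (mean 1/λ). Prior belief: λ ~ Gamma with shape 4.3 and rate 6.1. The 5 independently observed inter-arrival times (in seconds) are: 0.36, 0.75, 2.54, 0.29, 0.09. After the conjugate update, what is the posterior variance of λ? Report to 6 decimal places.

With a Gamma(shape α, rate β) prior on the exponential rate λ, the posterior after n observations with total T = Σxᵢ is Gamma(α+n, β+T).
Sum of observations T = 4.03 seconds; n = 5.
Posterior: Gamma(4.3+5, 6.1+4.03) = Gamma(9.3, 10.13).
Var = α/β² = 0.090628.

0.090628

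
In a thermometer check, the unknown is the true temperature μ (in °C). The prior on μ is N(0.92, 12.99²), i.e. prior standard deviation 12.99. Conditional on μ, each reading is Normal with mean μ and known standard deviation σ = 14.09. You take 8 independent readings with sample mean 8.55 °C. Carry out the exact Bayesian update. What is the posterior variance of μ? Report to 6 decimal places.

For Normal data with known variance σ², a Normal(μ₀, σ₀²) prior on μ is conjugate. Posterior precision = 1/σ₀² + n/σ²; posterior mean is the precision-weighted average of μ₀ and x̄.
σ₀² = 12.99² = 168.7401, σ² = 14.09² = 198.5281; σ² + n·σ₀² = 198.5281 + 8·168.7401 = 1548.4489.
Posterior precision = 1/σ₀² + n/σ² = 1/168.7401 + 8/198.5281 = (σ² + n·σ₀²)/(σ₀²σ²) = 1548.4489/(168.7401·198.5281); posterior variance σₙ² = σ₀²σ²/(σ² + n·σ₀²) = 168.7401·198.5281/1548.4489 = 21.634328.

21.634328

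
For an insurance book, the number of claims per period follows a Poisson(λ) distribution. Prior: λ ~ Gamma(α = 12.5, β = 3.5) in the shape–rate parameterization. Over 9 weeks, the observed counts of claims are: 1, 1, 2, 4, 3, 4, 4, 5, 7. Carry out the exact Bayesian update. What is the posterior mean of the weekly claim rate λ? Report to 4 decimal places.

With a Gamma(shape α, rate β) prior, the Poisson likelihood is conjugate: the posterior is Gamma(α + ΣXᵢ, β + n).
Sum of counts S = 31 over n = 9 weeks.
Posterior: Gamma(α+S, β+n) = Gamma(12.5+31, 3.5+9) = Gamma(43.5, 12.5).
Posterior mean = α/β = 43.5/12.5 = 3.4800.

3.4800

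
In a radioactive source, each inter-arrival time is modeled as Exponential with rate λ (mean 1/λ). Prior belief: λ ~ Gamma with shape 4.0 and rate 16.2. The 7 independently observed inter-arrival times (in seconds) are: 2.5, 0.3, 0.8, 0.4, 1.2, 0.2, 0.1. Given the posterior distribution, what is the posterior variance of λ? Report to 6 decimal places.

With a Gamma(shape α, rate β) prior on the exponential rate λ, the posterior after n observations with total T = Σxᵢ is Gamma(α+n, β+T).
Sum of observations T = 5.5 seconds; n = 7.
Posterior: Gamma(4.0+7, 16.2+5.5) = Gamma(11.0, 21.7).
Var = α/β² = 0.023360.

0.023360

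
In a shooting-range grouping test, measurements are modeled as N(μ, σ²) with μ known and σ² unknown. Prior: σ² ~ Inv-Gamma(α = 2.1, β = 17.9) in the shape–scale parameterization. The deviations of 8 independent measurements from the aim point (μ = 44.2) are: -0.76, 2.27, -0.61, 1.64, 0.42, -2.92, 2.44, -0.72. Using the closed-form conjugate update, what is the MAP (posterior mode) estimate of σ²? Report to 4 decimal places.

4.2089

With known mean μ and an Inverse-Gamma(α, β) prior on σ², the Normal likelihood is conjugate: posterior is Inv-Gamma(α + n/2, β + Σ(xᵢ−μ)²/2).
Σ(xᵢ−μ)² = (-0.76)² + (2.27)² + (-0.61)² + (1.64)² + (0.42)² + (-2.92)² + (2.44)² + (-0.72)² = 23.9670.
Posterior: Inv-Gamma(2.1 + 8/2, 17.9 + 23.9670/2) = Inv-Gamma(6.10, 29.88350).
Mode = β/(α+1) = 29.88350/7.10 = 4.2089.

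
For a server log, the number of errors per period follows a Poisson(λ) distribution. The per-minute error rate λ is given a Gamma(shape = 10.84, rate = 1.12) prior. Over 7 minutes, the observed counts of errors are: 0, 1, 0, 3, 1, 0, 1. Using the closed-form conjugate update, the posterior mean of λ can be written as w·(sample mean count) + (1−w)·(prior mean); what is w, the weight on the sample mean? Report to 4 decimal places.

0.8621

With a Gamma(shape α, rate β) prior, the Poisson likelihood is conjugate: the posterior is Gamma(α + ΣXᵢ, β + n).
Posterior mean = (α₀+S)/(β₀+n) = [n/(β₀+n)]·(S/n) + [β₀/(β₀+n)]·(α₀/β₀), so only n and β₀ enter the weight.
Weight on data w = n/(β₀+n) = 7/(1.12+7) = 7/8.12 = 0.8621.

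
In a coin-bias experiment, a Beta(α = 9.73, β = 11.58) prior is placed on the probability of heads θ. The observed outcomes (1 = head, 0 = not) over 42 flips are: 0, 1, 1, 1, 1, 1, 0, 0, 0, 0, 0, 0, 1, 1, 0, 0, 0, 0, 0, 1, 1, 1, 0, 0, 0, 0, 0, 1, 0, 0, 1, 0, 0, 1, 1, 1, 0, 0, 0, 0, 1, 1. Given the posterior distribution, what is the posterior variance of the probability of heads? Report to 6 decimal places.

0.003793

The Beta prior is conjugate to a Binomial/Bernoulli likelihood; the update adds successes to α and failures to β.
Posterior: Beta(α+k, β+n−k) = Beta(9.73+17, 11.58+25) = Beta(26.73, 36.58).
Var = αβ/((α+β)²(α+β+1)) = 26.73·36.58/(63.31²·64.31) = 0.003793.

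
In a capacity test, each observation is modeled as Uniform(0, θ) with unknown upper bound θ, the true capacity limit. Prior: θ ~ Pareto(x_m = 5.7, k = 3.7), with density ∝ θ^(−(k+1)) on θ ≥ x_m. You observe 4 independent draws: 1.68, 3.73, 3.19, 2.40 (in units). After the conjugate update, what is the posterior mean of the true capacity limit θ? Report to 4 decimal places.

A Pareto(scale x_m, shape k) prior on the upper bound θ of Uniform(0, θ) is conjugate: posterior is Pareto(max(x_m, max xᵢ), k + n).
Sample maximum = 3.73; prior scale x_m = 5.7 → posterior scale = max = 5.70.
Posterior shape = 3.7 + 4 = 7.7.
E[θ|data] = k·x_m/(k−1) = 7.7·5.70/6.7 = 6.5507.

6.5507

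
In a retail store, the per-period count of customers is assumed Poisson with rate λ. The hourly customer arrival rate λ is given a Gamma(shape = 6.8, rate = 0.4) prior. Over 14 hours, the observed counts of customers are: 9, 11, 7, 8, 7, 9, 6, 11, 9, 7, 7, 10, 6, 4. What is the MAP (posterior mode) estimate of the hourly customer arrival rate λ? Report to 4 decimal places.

With a Gamma(shape α, rate β) prior, the Poisson likelihood is conjugate: the posterior is Gamma(α + ΣXᵢ, β + n).
Sum of counts S = 111 over n = 14 hours.
Posterior: Gamma(α+S, β+n) = Gamma(6.8+111, 0.4+14) = Gamma(117.8, 14.4).
Mode of Gamma(α,β) for α≥1 is (α−1)/β = 116.8/14.4 = 8.1111.

8.1111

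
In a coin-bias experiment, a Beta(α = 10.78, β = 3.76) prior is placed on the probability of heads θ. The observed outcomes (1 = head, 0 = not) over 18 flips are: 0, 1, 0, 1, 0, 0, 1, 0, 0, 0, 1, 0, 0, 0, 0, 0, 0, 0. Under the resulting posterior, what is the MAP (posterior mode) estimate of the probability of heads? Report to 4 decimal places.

0.4512

The Beta prior is conjugate to a Binomial/Bernoulli likelihood; the update adds successes to α and failures to β.
Posterior: Beta(α+k, β+n−k) = Beta(10.78+4, 3.76+14) = Beta(14.78, 17.76).
Mode of Beta(a,b) for a,b>1 is (a−1)/(a+b−2) = 13.78/30.54 = 0.4512.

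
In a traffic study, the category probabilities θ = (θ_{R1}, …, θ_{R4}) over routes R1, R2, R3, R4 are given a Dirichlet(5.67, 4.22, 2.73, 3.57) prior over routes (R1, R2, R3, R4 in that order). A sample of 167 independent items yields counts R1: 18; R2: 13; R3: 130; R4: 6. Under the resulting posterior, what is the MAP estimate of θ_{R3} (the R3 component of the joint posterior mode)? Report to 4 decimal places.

0.7351

The Dirichlet prior is conjugate to the Multinomial likelihood: each posterior αⱼ = prior αⱼ + observed count nⱼ.
Posterior concentration: (23.67, 17.22, 132.73, 9.57), total = 183.19.
Joint mode component: (α_{R3}−1)/(Σα−K) = 131.73/179.19 = 0.7351.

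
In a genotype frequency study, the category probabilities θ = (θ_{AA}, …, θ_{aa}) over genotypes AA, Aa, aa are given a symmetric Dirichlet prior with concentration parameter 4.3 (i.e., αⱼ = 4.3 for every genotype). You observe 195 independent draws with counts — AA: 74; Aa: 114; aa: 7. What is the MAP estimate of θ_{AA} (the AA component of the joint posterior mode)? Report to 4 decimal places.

The Dirichlet prior is conjugate to the Multinomial likelihood: each posterior αⱼ = prior αⱼ + observed count nⱼ.
Posterior concentration: (78.3, 118.3, 11.3), total = 207.9.
Joint mode component: (α_{AA}−1)/(Σα−K) = 77.3/204.9 = 0.3773.

0.3773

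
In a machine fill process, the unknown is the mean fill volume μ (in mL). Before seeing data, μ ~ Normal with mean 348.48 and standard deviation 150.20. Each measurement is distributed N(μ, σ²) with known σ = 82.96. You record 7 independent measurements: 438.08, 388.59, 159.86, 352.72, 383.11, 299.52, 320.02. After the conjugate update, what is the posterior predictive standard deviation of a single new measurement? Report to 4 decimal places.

For Normal data with known variance σ², a Normal(μ₀, σ₀²) prior on μ is conjugate. Posterior precision = 1/σ₀² + n/σ²; posterior mean is the precision-weighted average of μ₀ and x̄.
σ₀² = 150.20² = 22560.04, σ² = 82.96² = 6882.3616; σ² + n·σ₀² = 6882.3616 + 7·22560.04 = 164802.6416.
Posterior precision = 1/σ₀² + n/σ² = 1/22560.04 + 7/6882.3616 = (σ² + n·σ₀²)/(σ₀²σ²) = 164802.6416/(22560.04·6882.3616); posterior variance σₙ² = σ₀²σ²/(σ² + n·σ₀²) = 22560.04·6882.3616/164802.6416 = 942.135099.
Predictive variance for one new observation = σₙ² + σ² = 22560.04·6882.3616/164802.6416 + 6882.3616 = σ²·(σ₀² + 164802.6416)/164802.6416 = 6882.3616·187362.6816/164802.6416 = 7824.496699; SD = √(6882.3616·187362.6816/164802.6416) = 88.4562.

88.4562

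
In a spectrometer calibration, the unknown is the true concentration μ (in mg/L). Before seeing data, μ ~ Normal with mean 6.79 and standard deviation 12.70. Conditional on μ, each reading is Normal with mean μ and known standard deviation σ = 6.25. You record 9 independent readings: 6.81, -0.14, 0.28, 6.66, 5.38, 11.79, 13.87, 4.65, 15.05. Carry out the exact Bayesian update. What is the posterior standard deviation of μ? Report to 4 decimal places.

For Normal data with known variance σ², a Normal(μ₀, σ₀²) prior on μ is conjugate. Posterior precision = 1/σ₀² + n/σ²; posterior mean is the precision-weighted average of μ₀ and x̄.
σ₀² = 12.70² = 161.29, σ² = 6.25² = 39.0625; σ² + n·σ₀² = 39.0625 + 9·161.29 = 1490.6725.
Posterior precision = 1/σ₀² + n/σ² = 1/161.29 + 9/39.0625 = (σ² + n·σ₀²)/(σ₀²σ²) = 1490.6725/(161.29·39.0625); posterior variance σₙ² = σ₀²σ²/(σ² + n·σ₀²) = 161.29·39.0625/1490.6725 = 4.226542.
Posterior SD = √σₙ² = √(161.29·39.0625/1490.6725) = 2.0559.

2.0559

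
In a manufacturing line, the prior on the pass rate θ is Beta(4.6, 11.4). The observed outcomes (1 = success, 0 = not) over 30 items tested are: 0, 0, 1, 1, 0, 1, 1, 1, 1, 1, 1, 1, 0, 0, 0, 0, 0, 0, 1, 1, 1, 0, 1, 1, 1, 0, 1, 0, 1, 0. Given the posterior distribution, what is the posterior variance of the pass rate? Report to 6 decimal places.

0.005299

The Beta prior is conjugate to a Binomial/Bernoulli likelihood; the update adds successes to α and failures to β.
Posterior: Beta(α+k, β+n−k) = Beta(4.6+17, 11.4+13) = Beta(21.6, 24.4).
Var = αβ/((α+β)²(α+β+1)) = 21.6·24.4/(46.0²·47.0) = 0.005299.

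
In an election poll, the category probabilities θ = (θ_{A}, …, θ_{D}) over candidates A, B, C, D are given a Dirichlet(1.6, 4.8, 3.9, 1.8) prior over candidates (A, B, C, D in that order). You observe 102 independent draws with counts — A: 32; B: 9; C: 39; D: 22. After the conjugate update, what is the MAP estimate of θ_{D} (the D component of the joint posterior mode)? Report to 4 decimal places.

The Dirichlet prior is conjugate to the Multinomial likelihood: each posterior αⱼ = prior αⱼ + observed count nⱼ.
Posterior concentration: (33.6, 13.8, 42.9, 23.8), total = 114.1.
Joint mode component: (α_{D}−1)/(Σα−K) = 22.8/110.1 = 0.2071.

0.2071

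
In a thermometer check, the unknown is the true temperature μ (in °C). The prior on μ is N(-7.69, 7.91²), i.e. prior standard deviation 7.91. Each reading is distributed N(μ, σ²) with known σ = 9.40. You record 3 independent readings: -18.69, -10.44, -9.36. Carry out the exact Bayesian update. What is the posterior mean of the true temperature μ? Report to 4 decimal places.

For Normal data with known variance σ², a Normal(μ₀, σ₀²) prior on μ is conjugate. Posterior precision = 1/σ₀² + n/σ²; posterior mean is the precision-weighted average of μ₀ and x̄.
Σxᵢ = (-18.69) + (-10.44) + (-9.36) = -38.49, so n·x̄ = -38.49.
σ₀² = 7.91² = 62.5681, σ² = 9.40² = 88.36; σ² + n·σ₀² = 88.36 + 3·62.5681 = 276.0643.
Posterior mean = (μ₀/σ₀² + n·x̄/σ²)/(1/σ₀² + n/σ²) = (σ²·μ₀ + σ₀²·n·x̄)/(σ² + n·σ₀²) = (88.36·(-7.69) + 62.5681·(-38.49))/276.0643 = -3087.734569/276.0643 = -11.1848.

-11.1848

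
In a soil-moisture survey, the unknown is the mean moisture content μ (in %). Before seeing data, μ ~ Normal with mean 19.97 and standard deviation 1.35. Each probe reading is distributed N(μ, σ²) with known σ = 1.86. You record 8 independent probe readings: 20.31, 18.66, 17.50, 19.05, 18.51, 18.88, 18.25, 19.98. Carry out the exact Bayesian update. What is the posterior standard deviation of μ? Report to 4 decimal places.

For Normal data with known variance σ², a Normal(μ₀, σ₀²) prior on μ is conjugate. Posterior precision = 1/σ₀² + n/σ²; posterior mean is the precision-weighted average of μ₀ and x̄.
σ₀² = 1.35² = 1.8225, σ² = 1.86² = 3.4596; σ² + n·σ₀² = 3.4596 + 8·1.8225 = 18.0396.
Posterior precision = 1/σ₀² + n/σ² = 1/1.8225 + 8/3.4596 = (σ² + n·σ₀²)/(σ₀²σ²) = 18.0396/(1.8225·3.4596); posterior variance σₙ² = σ₀²σ²/(σ² + n·σ₀²) = 1.8225·3.4596/18.0396 = 0.349516.
Posterior SD = √σₙ² = √(1.8225·3.4596/18.0396) = 0.5912.

0.5912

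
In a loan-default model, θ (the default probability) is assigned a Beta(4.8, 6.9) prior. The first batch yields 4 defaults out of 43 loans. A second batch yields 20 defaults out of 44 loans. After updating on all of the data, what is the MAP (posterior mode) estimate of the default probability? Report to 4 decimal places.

The Beta prior is conjugate to a Binomial/Bernoulli likelihood; the update adds successes to α and failures to β.
After batch 1: Beta(4.8+4, 6.9+39) = Beta(8.8, 45.9).
After batch 2: Beta(8.8+20, 45.9+24) = Beta(28.8, 69.9).
Mode of Beta(a,b) for a,b>1 is (a−1)/(a+b−2) = 27.8/96.7 = 0.2875.

0.2875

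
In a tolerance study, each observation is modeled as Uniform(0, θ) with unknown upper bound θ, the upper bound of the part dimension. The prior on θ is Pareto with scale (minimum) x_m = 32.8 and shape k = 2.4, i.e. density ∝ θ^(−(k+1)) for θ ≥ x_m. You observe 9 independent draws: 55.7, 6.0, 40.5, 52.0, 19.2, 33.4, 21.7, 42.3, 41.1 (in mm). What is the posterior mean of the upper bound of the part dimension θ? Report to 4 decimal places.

A Pareto(scale x_m, shape k) prior on the upper bound θ of Uniform(0, θ) is conjugate: posterior is Pareto(max(x_m, max xᵢ), k + n).
Sample maximum = 55.7; prior scale x_m = 32.8 → posterior scale = max = 55.7.
Posterior shape = 2.4 + 9 = 11.4.
E[θ|data] = k·x_m/(k−1) = 11.4·55.7/10.4 = 61.0558.

61.0558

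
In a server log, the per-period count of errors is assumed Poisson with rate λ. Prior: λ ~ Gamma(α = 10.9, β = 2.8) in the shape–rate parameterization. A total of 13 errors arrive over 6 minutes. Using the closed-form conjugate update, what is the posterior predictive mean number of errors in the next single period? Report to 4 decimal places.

2.7159

With a Gamma(shape α, rate β) prior, the Poisson likelihood is conjugate: the posterior is Gamma(α + ΣXᵢ, β + n).
Posterior: Gamma(α+S, β+n) = Gamma(10.9+13, 2.8+6) = Gamma(23.9, 8.8).
The predictive distribution for one future period is NegBinom with mean α/β = 2.7159.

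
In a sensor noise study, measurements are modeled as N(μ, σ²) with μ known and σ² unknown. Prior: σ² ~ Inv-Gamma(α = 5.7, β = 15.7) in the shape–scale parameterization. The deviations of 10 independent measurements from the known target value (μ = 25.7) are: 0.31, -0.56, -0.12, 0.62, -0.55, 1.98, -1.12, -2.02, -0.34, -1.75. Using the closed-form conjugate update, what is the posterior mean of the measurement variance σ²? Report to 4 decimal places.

2.3167

With known mean μ and an Inverse-Gamma(α, β) prior on σ², the Normal likelihood is conjugate: posterior is Inv-Gamma(α + n/2, β + Σ(xᵢ−μ)²/2).
Σ(xᵢ−μ)² = (0.31)² + (-0.56)² + (-0.12)² + (0.62)² + (-0.55)² + (1.98)² + (-1.12)² + (-2.02)² + (-0.34)² + (-1.75)² = 13.5443.
Posterior: Inv-Gamma(5.7 + 10/2, 15.7 + 13.5443/2) = Inv-Gamma(10.70, 22.47215).
E[σ²|data] = β/(α−1) = 22.47215/9.70 = 2.3167.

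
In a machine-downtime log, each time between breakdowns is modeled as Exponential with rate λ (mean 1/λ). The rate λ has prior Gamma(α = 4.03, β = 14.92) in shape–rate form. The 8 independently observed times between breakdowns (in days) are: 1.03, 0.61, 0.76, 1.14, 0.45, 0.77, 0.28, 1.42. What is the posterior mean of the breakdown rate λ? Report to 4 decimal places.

With a Gamma(shape α, rate β) prior on the exponential rate λ, the posterior after n observations with total T = Σxᵢ is Gamma(α+n, β+T).
Sum of observations T = 6.46 days; n = 8.
Posterior: Gamma(4.03+8, 14.92+6.46) = Gamma(12.03, 21.38).
Posterior mean of λ = α/β = 12.03/21.38 = 0.5627.

0.5627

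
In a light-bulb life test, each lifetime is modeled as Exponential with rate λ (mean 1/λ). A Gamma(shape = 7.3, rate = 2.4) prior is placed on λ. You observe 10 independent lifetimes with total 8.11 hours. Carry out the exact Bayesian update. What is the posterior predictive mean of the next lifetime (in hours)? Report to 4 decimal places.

With a Gamma(shape α, rate β) prior on the exponential rate λ, the posterior after n observations with total T = Σxᵢ is Gamma(α+n, β+T).
Posterior: Gamma(7.3+10, 2.4+8.11) = Gamma(17.3, 10.51).
The predictive distribution for the next observation is Lomax; its mean is β/(α−1) = 10.51/16.3 = 0.6448.

0.6448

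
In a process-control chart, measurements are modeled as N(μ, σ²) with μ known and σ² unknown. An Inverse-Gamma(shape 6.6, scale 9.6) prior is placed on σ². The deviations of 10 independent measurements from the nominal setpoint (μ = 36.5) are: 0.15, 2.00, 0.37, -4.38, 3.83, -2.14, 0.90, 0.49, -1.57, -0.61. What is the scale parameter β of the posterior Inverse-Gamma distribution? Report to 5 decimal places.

With known mean μ and an Inverse-Gamma(α, β) prior on σ², the Normal likelihood is conjugate: posterior is Inv-Gamma(α + n/2, β + Σ(xᵢ−μ)²/2).
Σ(xᵢ−μ)² = (0.15)² + (2.00)² + (0.37)² + (-4.38)² + (3.83)² + (-2.14)² + (0.90)² + (0.49)² + (-1.57)² + (-0.61)² = 46.4794.
Posterior: Inv-Gamma(6.6 + 10/2, 9.6 + 46.4794/2) = Inv-Gamma(11.60, 32.83970).
Posterior β = 32.83970.

32.83970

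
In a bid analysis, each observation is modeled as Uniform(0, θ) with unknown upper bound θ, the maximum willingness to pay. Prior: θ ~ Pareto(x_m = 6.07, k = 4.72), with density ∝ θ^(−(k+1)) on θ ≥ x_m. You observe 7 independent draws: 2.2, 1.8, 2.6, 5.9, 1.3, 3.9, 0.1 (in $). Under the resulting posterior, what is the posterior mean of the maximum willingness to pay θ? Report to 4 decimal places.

6.6362

A Pareto(scale x_m, shape k) prior on the upper bound θ of Uniform(0, θ) is conjugate: posterior is Pareto(max(x_m, max xᵢ), k + n).
Sample maximum = 5.9; prior scale x_m = 6.07 → posterior scale = max = 6.07.
Posterior shape = 4.72 + 7 = 11.72.
E[θ|data] = k·x_m/(k−1) = 11.72·6.07/10.72 = 6.6362.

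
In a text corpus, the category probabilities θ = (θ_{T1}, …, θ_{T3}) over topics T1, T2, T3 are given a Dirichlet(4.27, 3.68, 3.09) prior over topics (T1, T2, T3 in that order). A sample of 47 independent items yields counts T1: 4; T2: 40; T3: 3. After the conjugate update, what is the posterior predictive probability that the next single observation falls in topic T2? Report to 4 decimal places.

The Dirichlet prior is conjugate to the Multinomial likelihood: each posterior αⱼ = prior αⱼ + observed count nⱼ.
Posterior concentration: (8.27, 43.68, 6.09), total = 58.04.
P(next = T2 | data) = α_{T2}/Σα = 0.7526.

0.7526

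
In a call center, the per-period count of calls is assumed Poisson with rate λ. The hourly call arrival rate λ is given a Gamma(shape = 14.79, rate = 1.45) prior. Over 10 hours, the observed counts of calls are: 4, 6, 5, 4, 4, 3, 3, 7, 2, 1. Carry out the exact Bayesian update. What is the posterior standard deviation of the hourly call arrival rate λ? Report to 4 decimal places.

With a Gamma(shape α, rate β) prior, the Poisson likelihood is conjugate: the posterior is Gamma(α + ΣXᵢ, β + n).
Sum of counts S = 39 over n = 10 hours.
Posterior: Gamma(α+S, β+n) = Gamma(14.79+39, 1.45+10) = Gamma(53.79, 11.45).
SD = √α/β = √53.79/11.45 = 0.6405.

0.6405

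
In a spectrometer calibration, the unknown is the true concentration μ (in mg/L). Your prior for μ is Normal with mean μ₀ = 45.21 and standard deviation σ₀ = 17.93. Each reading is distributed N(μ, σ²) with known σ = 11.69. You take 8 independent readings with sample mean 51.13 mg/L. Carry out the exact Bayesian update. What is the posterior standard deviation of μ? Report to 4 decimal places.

For Normal data with known variance σ², a Normal(μ₀, σ₀²) prior on μ is conjugate. Posterior precision = 1/σ₀² + n/σ²; posterior mean is the precision-weighted average of μ₀ and x̄.
σ₀² = 17.93² = 321.4849, σ² = 11.69² = 136.6561; σ² + n·σ₀² = 136.6561 + 8·321.4849 = 2708.5353.
Posterior precision = 1/σ₀² + n/σ² = 1/321.4849 + 8/136.6561 = (σ² + n·σ₀²)/(σ₀²σ²) = 2708.5353/(321.4849·136.6561); posterior variance σₙ² = σ₀²σ²/(σ² + n·σ₀²) = 321.4849·136.6561/2708.5353 = 16.220159.
Posterior SD = √σₙ² = √(321.4849·136.6561/2708.5353) = 4.0274.

4.0274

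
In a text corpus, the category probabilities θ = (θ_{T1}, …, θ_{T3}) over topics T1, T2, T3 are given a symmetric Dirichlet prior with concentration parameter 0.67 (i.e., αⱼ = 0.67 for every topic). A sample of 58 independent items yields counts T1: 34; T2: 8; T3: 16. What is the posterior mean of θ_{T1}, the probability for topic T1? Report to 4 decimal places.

0.5777

The Dirichlet prior is conjugate to the Multinomial likelihood: each posterior αⱼ = prior αⱼ + observed count nⱼ.
Posterior concentration: (34.67, 8.67, 16.67), total = 60.01.
E[θ_{T1}|data] = α_{T1}/Σα = 34.67/60.01 = 0.5777.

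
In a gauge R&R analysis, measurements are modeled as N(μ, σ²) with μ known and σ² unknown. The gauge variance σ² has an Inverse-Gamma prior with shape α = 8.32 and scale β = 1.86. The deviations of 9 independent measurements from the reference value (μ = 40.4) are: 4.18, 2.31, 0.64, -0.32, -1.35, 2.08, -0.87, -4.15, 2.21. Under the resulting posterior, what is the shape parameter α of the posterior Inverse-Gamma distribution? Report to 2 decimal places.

12.82

With known mean μ and an Inverse-Gamma(α, β) prior on σ², the Normal likelihood is conjugate: posterior is Inv-Gamma(α + n/2, β + Σ(xᵢ−μ)²/2).
Σ(xᵢ−μ)² = (4.18)² + (2.31)² + (0.64)² + (-0.32)² + (-1.35)² + (2.08)² + (-0.87)² + (-4.15)² + (2.21)² = 52.3329.
Posterior: Inv-Gamma(8.32 + 9/2, 1.86 + 52.3329/2) = Inv-Gamma(12.82, 28.02645).
Posterior α = 12.82.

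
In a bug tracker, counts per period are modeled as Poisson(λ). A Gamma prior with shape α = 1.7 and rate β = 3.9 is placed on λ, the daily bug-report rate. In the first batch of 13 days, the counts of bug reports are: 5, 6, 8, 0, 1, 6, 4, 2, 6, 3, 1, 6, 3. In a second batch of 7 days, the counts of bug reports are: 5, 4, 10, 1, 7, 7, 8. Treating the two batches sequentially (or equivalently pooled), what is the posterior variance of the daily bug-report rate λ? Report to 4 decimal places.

With a Gamma(shape α, rate β) prior, the Poisson likelihood is conjugate: the posterior is Gamma(α + ΣXᵢ, β + n).
Batch 1: sum of counts S = 51 over n = 13 days.
After batch 1: Gamma(α+S, β+n) = Gamma(1.7+51, 3.9+13) = Gamma(52.7, 16.9).
Batch 2: sum of counts S = 42 over n = 7 days.
After batch 2: Gamma(α+S, β+n) = Gamma(52.7+42, 16.9+7) = Gamma(94.7, 23.9).
Var = α/β² = 94.7/23.9² = 0.1658.

0.1658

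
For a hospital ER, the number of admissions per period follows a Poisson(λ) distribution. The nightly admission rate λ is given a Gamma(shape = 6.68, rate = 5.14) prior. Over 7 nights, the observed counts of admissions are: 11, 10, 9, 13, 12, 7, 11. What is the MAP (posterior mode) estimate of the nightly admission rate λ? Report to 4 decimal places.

With a Gamma(shape α, rate β) prior, the Poisson likelihood is conjugate: the posterior is Gamma(α + ΣXᵢ, β + n).
Sum of counts S = 73 over n = 7 nights.
Posterior: Gamma(α+S, β+n) = Gamma(6.68+73, 5.14+7) = Gamma(79.68, 12.14).
Mode of Gamma(α,β) for α≥1 is (α−1)/β = 78.68/12.14 = 6.4811.

6.4811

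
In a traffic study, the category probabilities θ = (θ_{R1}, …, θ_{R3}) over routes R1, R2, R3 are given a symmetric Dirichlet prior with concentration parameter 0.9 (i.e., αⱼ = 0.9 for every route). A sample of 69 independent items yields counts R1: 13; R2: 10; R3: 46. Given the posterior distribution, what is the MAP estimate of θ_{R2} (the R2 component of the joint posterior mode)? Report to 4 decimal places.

The Dirichlet prior is conjugate to the Multinomial likelihood: each posterior αⱼ = prior αⱼ + observed count nⱼ.
Posterior concentration: (13.9, 10.9, 46.9), total = 71.7.
Joint mode component: (α_{R2}−1)/(Σα−K) = 9.9/68.7 = 0.1441.

0.1441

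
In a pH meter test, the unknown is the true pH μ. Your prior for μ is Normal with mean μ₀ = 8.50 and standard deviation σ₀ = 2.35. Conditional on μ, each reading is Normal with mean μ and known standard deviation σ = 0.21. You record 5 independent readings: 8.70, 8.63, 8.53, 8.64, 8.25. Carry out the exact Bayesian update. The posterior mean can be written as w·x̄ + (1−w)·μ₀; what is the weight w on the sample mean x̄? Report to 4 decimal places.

For Normal data with known variance σ², a Normal(μ₀, σ₀²) prior on μ is conjugate. Posterior precision = 1/σ₀² + n/σ²; posterior mean is the precision-weighted average of μ₀ and x̄.
σ₀² = 2.35² = 5.5225, σ² = 0.21² = 0.0441. Prior precision 1/σ₀² = 1/5.5225; data precision n/σ² = 5/0.0441.
w = (n/σ²)/(1/σ₀² + n/σ²) = n·σ₀²/(σ² + n·σ₀²) = 5·5.5225/(0.0441 + 5·5.5225) = 27.6125/27.6566 = 0.9984.

0.9984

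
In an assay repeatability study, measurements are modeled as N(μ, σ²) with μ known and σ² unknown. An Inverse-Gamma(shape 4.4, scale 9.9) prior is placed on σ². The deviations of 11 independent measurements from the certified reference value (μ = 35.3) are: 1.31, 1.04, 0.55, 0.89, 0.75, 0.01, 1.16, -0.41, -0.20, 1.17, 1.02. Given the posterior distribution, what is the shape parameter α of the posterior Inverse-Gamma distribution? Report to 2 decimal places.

With known mean μ and an Inverse-Gamma(α, β) prior on σ², the Normal likelihood is conjugate: posterior is Inv-Gamma(α + n/2, β + Σ(xᵢ−μ)²/2).
Σ(xᵢ−μ)² = (1.31)² + (1.04)² + (0.55)² + (0.89)² + (0.75)² + (0.01)² + (1.16)² + (-0.41)² + (-0.20)² + (1.17)² + (1.02)² = 8.4179.
Posterior: Inv-Gamma(4.4 + 11/2, 9.9 + 8.4179/2) = Inv-Gamma(9.90, 14.10895).
Posterior α = 9.90.

9.90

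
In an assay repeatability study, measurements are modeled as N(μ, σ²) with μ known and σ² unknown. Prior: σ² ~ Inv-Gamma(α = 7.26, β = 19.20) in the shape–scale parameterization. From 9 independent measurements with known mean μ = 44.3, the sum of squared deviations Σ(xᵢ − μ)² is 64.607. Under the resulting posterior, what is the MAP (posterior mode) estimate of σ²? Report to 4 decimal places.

With known mean μ and an Inverse-Gamma(α, β) prior on σ², the Normal likelihood is conjugate: posterior is Inv-Gamma(α + n/2, β + Σ(xᵢ−μ)²/2).
Posterior: Inv-Gamma(7.26 + 9/2, 19.20 + 64.607/2) = Inv-Gamma(11.76, 51.5035).
Mode = β/(α+1) = 51.5035/12.76 = 4.0363.

4.0363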